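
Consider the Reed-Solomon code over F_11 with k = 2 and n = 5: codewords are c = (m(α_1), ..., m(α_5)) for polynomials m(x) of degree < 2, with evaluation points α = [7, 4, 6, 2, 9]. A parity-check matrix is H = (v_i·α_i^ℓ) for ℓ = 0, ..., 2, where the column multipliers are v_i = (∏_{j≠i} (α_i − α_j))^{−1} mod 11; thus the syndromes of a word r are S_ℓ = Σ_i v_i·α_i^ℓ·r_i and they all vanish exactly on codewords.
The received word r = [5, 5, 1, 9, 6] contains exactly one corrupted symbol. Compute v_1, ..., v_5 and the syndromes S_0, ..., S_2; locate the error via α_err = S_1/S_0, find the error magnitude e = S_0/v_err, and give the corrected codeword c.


S = (2, 3, 10), error at position 1, error magnitude e = 6, c = [10, 5, 1, 9, 6].

Step 1: column multipliers v_i = (∏_{j≠i}(α_i − α_j))^{−1} mod 11.
  i = 1 (α = 7): (7−4)(7−6)(7−2)(7−9) = 3·1·5·(−2) = −30 ≡ 3, so v_1 = 3^{−1} = 4 (mod 11).
  i = 2 (α = 4): (4−7)(4−6)(4−2)(4−9) = (−3)·(−2)·2·(−5) = −60 ≡ 6, so v_2 = 6^{−1} = 2 (mod 11).
  i = 3 (α = 6): (6−7)(6−4)(6−2)(6−9) = (−1)·2·4·(−3) = 24 ≡ 2, so v_3 = 2^{−1} = 6 (mod 11).
  i = 4 (α = 2): (2−7)(2−4)(2−6)(2−9) = (−5)·(−2)·(−4)·(−7) = 280 ≡ 5, so v_4 = 5^{−1} = 9 (mod 11).
  i = 5 (α = 9): (9−7)(9−4)(9−6)(9−2) = 2·5·3·7 = 210 ≡ 1, so v_5 = 1^{−1} = 1 (mod 11).
  v = [4, 2, 6, 9, 1].
Step 2: syndromes of r = [5, 5, 1, 9, 6] (all sums mod 11).
  S_0 = Σ v_i r_i = 4·5 + 2·5 + 6·1 + 9·9 + 1·6 = 123 ≡ 2.
  S_1 = Σ v_i α_i r_i = 4·7·5 + 2·4·5 + 6·6·1 + 9·2·9 + 1·9·6 = 432 ≡ 3.
  α_i^2 mod 11 = [5, 5, 3, 4, 4].
  S_2 = Σ v_i α_i^2 r_i = 4·5·5 + 2·5·5 + 6·3·1 + 9·4·9 + 1·4·6 = 516 ≡ 10.
  S = (2, 3, 10) ≠ 0, so r is not a codeword (an error is present).
Step 3: locate the error. For a single error e at position i, S_ℓ = v_i·e·α_i^ℓ, so α_err = S_1/S_0.
  S_0^{−1} = 2^{−1} = 6 (mod 11), so α_err = 3·6 = 18 ≡ 7 = α_1. Error position i = 1.
  Consistency check: S_2/S_1 = 10·4 = 40 ≡ 7 = α_err ✓ (single-error assumption holds).
Step 4: error magnitude e = S_0/v_1 = S_0·∏_{j≠1}(α_1 − α_j) = 2·3 = 6 ≡ 6 (mod 11).
Step 5: correct position 1: c_1 = r_1 − e = 5 − 6 ≡ 10 (mod 11). Hence c = [10, 5, 1, 9, 6].
  Check: interpolating c through the α_i gives m(x) = 2 + 9·x (degree < 2) with m(α_i) = c_i for every i, so c is indeed a codeword.


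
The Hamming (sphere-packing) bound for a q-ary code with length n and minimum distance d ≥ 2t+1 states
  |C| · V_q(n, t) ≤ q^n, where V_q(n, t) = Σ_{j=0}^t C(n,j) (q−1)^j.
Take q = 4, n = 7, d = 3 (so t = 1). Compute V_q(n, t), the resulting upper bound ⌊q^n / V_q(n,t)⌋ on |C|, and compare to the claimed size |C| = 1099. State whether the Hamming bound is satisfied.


V_q(n, t) = 22, q^n = 16384, Hamming bound = 744, |C| = 1099 > bound (violated).

Step 1: Compute V_q(n, t) = Σ_{j=0}^1 C(n, j) (q−1)^j.
  j = 0: C(7,0)·(3)^0 = 1·1 = 1.
  j = 1: C(7,1)·(3)^1 = 7·3 = 21.
  V_q(n, t) = 1 + 21 = 22.
Step 2: q^n = 4^7 = 16384.
Step 3: Hamming bound ⌊q^n / V_q(n,t)⌋ = ⌊16384/22⌋ = 744.
Step 4: Compare |C| = 1099 to 744: violated.
The claimed |C| lies above the Hamming bound, so no 4-ary code of length 7 with d ≥ 3 can have 1099 codewords.


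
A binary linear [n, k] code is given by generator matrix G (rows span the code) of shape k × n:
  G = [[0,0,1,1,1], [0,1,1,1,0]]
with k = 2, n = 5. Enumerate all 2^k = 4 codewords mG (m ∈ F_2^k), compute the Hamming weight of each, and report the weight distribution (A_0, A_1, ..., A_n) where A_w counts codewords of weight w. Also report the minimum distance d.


Weight distribution: A_0 = 1, A_2 = 1, A_3 = 2. Minimum distance d = 2.

Enumerate all 2^2 = 4 messages m ∈ F_2^2.
For each, compute codeword c = mG in F_2^5, then tally its weight.
  m = 00 → c = 00000, weight = 0.
  m = 10 → c = 00111, weight = 3.
  m = 01 → c = 01110, weight = 3.
  m = 11 → c = 01001, weight = 2.
Tally weights:
  weight 0: 1 codewords.
  weight 2: 1 codewords.
  weight 3: 2 codewords.
Minimum distance d = smallest w > 0 with A_w > 0 = 2.
Sanity: Σ A_w = 4 = 2^2 = 4 ✓.


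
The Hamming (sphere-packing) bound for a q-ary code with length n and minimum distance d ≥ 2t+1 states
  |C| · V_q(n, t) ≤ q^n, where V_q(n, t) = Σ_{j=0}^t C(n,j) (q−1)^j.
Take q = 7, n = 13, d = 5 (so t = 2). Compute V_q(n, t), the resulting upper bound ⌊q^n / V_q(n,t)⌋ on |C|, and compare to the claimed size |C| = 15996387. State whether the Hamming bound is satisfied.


V_q(n, t) = 2887, q^n = 96889010407, Hamming bound = 33560446, |C| = 15996387 ≤ bound (satisfied).

Step 1: Compute V_q(n, t) = Σ_{j=0}^2 C(n, j) (q−1)^j.
  j = 0: C(13,0)·(6)^0 = 1·1 = 1.
  j = 1: C(13,1)·(6)^1 = 13·6 = 78.
  j = 2: C(13,2)·(6)^2 = 78·36 = 2808.
  V_q(n, t) = 1 + 78 + 2808 = 2887.
Step 2: q^n = 7^13 = 96889010407.
Step 3: Hamming bound ⌊q^n / V_q(n,t)⌋ = ⌊96889010407/2887⌋ = 33560446.
Step 4: Compare |C| = 15996387 to 33560446: satisfied.
The claimed |C| lies below the Hamming bound.


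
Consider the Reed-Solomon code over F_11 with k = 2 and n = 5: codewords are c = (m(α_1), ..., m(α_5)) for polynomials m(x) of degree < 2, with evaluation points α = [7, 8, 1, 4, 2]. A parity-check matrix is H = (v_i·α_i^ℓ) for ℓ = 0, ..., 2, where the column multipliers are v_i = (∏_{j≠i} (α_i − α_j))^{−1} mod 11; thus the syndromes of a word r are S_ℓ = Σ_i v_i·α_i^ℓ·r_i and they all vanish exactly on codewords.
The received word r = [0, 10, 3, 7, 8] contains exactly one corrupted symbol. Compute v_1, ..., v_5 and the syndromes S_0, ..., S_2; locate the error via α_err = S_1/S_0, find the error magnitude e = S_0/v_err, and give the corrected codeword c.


S = (9, 6, 4), error at position 2, error magnitude e = 5, c = [0, 5, 3, 7, 8].

Step 1: column multipliers v_i = (∏_{j≠i}(α_i − α_j))^{−1} mod 11.
  i = 1 (α = 7): (7−8)(7−1)(7−4)(7−2) = (−1)·6·3·5 = −90 ≡ 9, so v_1 = 9^{−1} = 5 (mod 11).
  i = 2 (α = 8): (8−7)(8−1)(8−4)(8−2) = 1·7·4·6 = 168 ≡ 3, so v_2 = 3^{−1} = 4 (mod 11).
  i = 3 (α = 1): (1−7)(1−8)(1−4)(1−2) = (−6)·(−7)·(−3)·(−1) = 126 ≡ 5, so v_3 = 5^{−1} = 9 (mod 11).
  i = 4 (α = 4): (4−7)(4−8)(4−1)(4−2) = (−3)·(−4)·3·2 = 72 ≡ 6, so v_4 = 6^{−1} = 2 (mod 11).
  i = 5 (α = 2): (2−7)(2−8)(2−1)(2−4) = (−5)·(−6)·1·(−2) = −60 ≡ 6, so v_5 = 6^{−1} = 2 (mod 11).
  v = [5, 4, 9, 2, 2].
Step 2: syndromes of r = [0, 10, 3, 7, 8] (all sums mod 11).
  S_0 = Σ v_i r_i = 5·0 + 4·10 + 9·3 + 2·7 + 2·8 = 97 ≡ 9.
  S_1 = Σ v_i α_i r_i = 5·7·0 + 4·8·10 + 9·1·3 + 2·4·7 + 2·2·8 = 435 ≡ 6.
  α_i^2 mod 11 = [5, 9, 1, 5, 4].
  S_2 = Σ v_i α_i^2 r_i = 5·5·0 + 4·9·10 + 9·1·3 + 2·5·7 + 2·4·8 = 521 ≡ 4.
  S = (9, 6, 4) ≠ 0, so r is not a codeword (an error is present).
Step 3: locate the error. For a single error e at position i, S_ℓ = v_i·e·α_i^ℓ, so α_err = S_1/S_0.
  S_0^{−1} = 9^{−1} = 5 (mod 11), so α_err = 6·5 = 30 ≡ 8 = α_2. Error position i = 2.
  Consistency check: S_2/S_1 = 4·2 = 8 ≡ 8 = α_err ✓ (single-error assumption holds).
Step 4: error magnitude e = S_0/v_2 = S_0·∏_{j≠2}(α_2 − α_j) = 9·3 = 27 ≡ 5 (mod 11).
Step 5: correct position 2: c_2 = r_2 − e = 10 − 5 ≡ 5 (mod 11). Hence c = [0, 5, 3, 7, 8].
  Check: interpolating c through the α_i gives m(x) = 9 + 5·x (degree < 2) with m(α_i) = c_i for every i, so c is indeed a codeword.


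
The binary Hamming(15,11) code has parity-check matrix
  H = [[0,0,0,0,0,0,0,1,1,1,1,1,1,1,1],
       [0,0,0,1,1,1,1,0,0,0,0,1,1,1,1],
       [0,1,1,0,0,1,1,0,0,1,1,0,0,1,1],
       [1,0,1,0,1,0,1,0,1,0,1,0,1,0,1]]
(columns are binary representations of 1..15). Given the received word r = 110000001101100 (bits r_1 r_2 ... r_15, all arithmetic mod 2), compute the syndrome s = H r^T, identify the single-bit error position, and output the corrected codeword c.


s = (0, 0, 0, 1)^T, error position = 1, corrected codeword c = 010000001101100

Compute s = H r^T mod 2 one row at a time:
  s_1 = 0 + 1 + 1 + 0 + 1 + 1 + 0 + 0 = 4 ≡ 0 (mod 2).
  s_2 = 0 + 0 + 0 + 0 + 1 + 1 + 0 + 0 = 2 ≡ 0 (mod 2).
  s_3 = 1 + 0 + 0 + 0 + 1 + 0 + 0 + 0 = 2 ≡ 0 (mod 2).
  s_4 = 1 + 0 + 0 + 0 + 1 + 0 + 1 + 0 = 3 ≡ 1 (mod 2).
s = (0, 0, 0, 1)^T — this equals column 1 of H (binary 0001), so error is at position 1.
Correct: flip bit 1 of r = 110000001101100 to get c = 010000001101100.


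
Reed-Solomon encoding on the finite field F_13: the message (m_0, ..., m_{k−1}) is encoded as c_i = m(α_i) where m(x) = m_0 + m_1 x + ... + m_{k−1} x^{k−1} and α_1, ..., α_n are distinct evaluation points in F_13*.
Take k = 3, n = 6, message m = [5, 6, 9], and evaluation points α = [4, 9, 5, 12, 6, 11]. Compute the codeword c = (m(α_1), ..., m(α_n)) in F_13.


c = [4, 8, 0, 8, 1, 3]

Message polynomial: m(x) = 5 + 6·x + 9·x^2 (mod 13).
For each evaluation point α_i, compute m(α_i) mod 13:
  α_1 = 4: Horner steps 9 → 3 → 4, so m(4) = 4.
  α_2 = 9: Horner steps 9 → 9 → 8, so m(9) = 8.
  α_3 = 5: Horner steps 9 → 12 → 0, so m(5) = 0.
  α_4 = 12: Horner steps 9 → 10 → 8, so m(12) = 8.
  α_5 = 6: Horner steps 9 → 8 → 1, so m(6) = 1.
  α_6 = 11: Horner steps 9 → 1 → 3, so m(11) = 3.
Codeword c = [4, 8, 0, 8, 1, 3] ∈ F_13^6.


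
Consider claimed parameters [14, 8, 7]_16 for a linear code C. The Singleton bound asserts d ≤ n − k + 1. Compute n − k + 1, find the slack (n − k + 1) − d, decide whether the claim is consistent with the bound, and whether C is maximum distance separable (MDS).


Singleton RHS = n − k + 1 = 7, slack = 0, bound satisfied, MDS.

Singleton bound: d ≤ n − k + 1.
Here n = 14, k = 8, so n − k + 1 = 7.
Given d = 7, check d ≤ 7: YES.
Slack = (n − k + 1) − d = 0.
The code is MDS (slack = 0).
Description: the claimed parameters are [14, 8, 7]_16; such a code would be MDS (meets Singleton bound).


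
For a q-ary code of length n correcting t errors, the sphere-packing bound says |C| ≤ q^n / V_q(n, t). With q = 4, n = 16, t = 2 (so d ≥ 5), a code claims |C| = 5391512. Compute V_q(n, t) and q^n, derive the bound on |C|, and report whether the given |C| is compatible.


V_q(n, t) = 1129, q^n = 4294967296, Hamming bound = 3804222, |C| = 5391512 > bound (violated).

Step 1: Compute V_q(n, t) = Σ_{j=0}^2 C(n, j) (q−1)^j.
  j = 0: C(16,0)·(3)^0 = 1·1 = 1.
  j = 1: C(16,1)·(3)^1 = 16·3 = 48.
  j = 2: C(16,2)·(3)^2 = 120·9 = 1080.
  V_q(n, t) = 1 + 48 + 1080 = 1129.
Step 2: q^n = 4^16 = 4294967296.
Step 3: Hamming bound ⌊q^n / V_q(n,t)⌋ = ⌊4294967296/1129⌋ = 3804222.
Step 4: Compare |C| = 5391512 to 3804222: violated.
The claimed |C| lies above the Hamming bound, so no 4-ary code of length 16 with d ≥ 5 can have 5391512 codewords.


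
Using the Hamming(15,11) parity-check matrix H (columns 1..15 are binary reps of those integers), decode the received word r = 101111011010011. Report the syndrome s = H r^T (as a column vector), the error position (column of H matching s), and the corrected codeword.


s = (1, 1, 1, 0)^T, error position = 14, corrected codeword c = 101111011010001

Compute s = H r^T mod 2 one row at a time:
  s_1 = 1 + 1 + 0 + 1 + 0 + 0 + 1 + 1 = 5 ≡ 1 (mod 2).
  s_2 = 1 + 1 + 1 + 0 + 0 + 0 + 1 + 1 = 5 ≡ 1 (mod 2).
  s_3 = 0 + 1 + 1 + 0 + 0 + 1 + 1 + 1 = 5 ≡ 1 (mod 2).
  s_4 = 1 + 1 + 1 + 0 + 1 + 1 + 0 + 1 = 6 ≡ 0 (mod 2).
s = (1, 1, 1, 0)^T — this equals column 14 of H (binary 1110), so error is at position 14.
Correct: flip bit 14 of r = 101111011010011 to get c = 101111011010001.


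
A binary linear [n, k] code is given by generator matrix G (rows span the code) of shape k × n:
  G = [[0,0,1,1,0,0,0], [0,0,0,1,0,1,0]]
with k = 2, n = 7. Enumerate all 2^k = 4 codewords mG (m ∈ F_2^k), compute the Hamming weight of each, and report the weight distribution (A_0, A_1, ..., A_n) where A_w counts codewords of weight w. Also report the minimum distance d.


Weight distribution: A_0 = 1, A_2 = 3. Minimum distance d = 2.

Enumerate all 2^2 = 4 messages m ∈ F_2^2.
For each, compute codeword c = mG in F_2^7, then tally its weight.
  m = 00 → c = 0000000, weight = 0.
  m = 10 → c = 0011000, weight = 2.
  m = 01 → c = 0001010, weight = 2.
  m = 11 → c = 0010010, weight = 2.
Tally weights:
  weight 0: 1 codewords.
  weight 2: 3 codewords.
Minimum distance d = smallest w > 0 with A_w > 0 = 2.
Sanity: Σ A_w = 4 = 2^2 = 4 ✓.


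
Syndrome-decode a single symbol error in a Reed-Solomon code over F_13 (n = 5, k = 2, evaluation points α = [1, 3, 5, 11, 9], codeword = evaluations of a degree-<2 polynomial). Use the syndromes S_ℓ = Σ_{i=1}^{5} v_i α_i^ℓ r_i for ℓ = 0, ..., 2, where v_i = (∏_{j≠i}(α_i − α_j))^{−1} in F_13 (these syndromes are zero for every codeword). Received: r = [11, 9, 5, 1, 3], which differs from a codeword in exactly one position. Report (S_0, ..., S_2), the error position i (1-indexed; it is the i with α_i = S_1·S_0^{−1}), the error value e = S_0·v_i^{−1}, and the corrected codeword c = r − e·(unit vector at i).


S = (5, 12, 8), error at position 3, error magnitude e = 11, c = [11, 9, 7, 1, 3].

Step 1: column multipliers v_i = (∏_{j≠i}(α_i − α_j))^{−1} mod 13.
  i = 1 (α = 1): (1−3)(1−5)(1−11)(1−9) = (−2)·(−4)·(−10)·(−8) = 640 ≡ 3, so v_1 = 3^{−1} = 9 (mod 13).
  i = 2 (α = 3): (3−1)(3−5)(3−11)(3−9) = 2·(−2)·(−8)·(−6) = −192 ≡ 3, so v_2 = 3^{−1} = 9 (mod 13).
  i = 3 (α = 5): (5−1)(5−3)(5−11)(5−9) = 4·2·(−6)·(−4) = 192 ≡ 10, so v_3 = 10^{−1} = 4 (mod 13).
  i = 4 (α = 11): (11−1)(11−3)(11−5)(11−9) = 10·8·6·2 = 960 ≡ 11, so v_4 = 11^{−1} = 6 (mod 13).
  i = 5 (α = 9): (9−1)(9−3)(9−5)(9−11) = 8·6·4·(−2) = −384 ≡ 6, so v_5 = 6^{−1} = 11 (mod 13).
  v = [9, 9, 4, 6, 11].
Step 2: syndromes of r = [11, 9, 5, 1, 3] (all sums mod 13).
  S_0 = Σ v_i r_i = 9·11 + 9·9 + 4·5 + 6·1 + 11·3 = 239 ≡ 5.
  S_1 = Σ v_i α_i r_i = 9·1·11 + 9·3·9 + 4·5·5 + 6·11·1 + 11·9·3 = 805 ≡ 12.
  α_i^2 mod 13 = [1, 9, 12, 4, 3].
  S_2 = Σ v_i α_i^2 r_i = 9·1·11 + 9·9·9 + 4·12·5 + 6·4·1 + 11·3·3 = 1191 ≡ 8.
  S = (5, 12, 8) ≠ 0, so r is not a codeword (an error is present).
Step 3: locate the error. For a single error e at position i, S_ℓ = v_i·e·α_i^ℓ, so α_err = S_1/S_0.
  S_0^{−1} = 5^{−1} = 8 (mod 13), so α_err = 12·8 = 96 ≡ 5 = α_3. Error position i = 3.
  Consistency check: S_2/S_1 = 8·12 = 96 ≡ 5 = α_err ✓ (single-error assumption holds).
Step 4: error magnitude e = S_0/v_3 = S_0·∏_{j≠3}(α_3 − α_j) = 5·10 = 50 ≡ 11 (mod 13).
Step 5: correct position 3: c_3 = r_3 − e = 5 − 11 ≡ 7 (mod 13). Hence c = [11, 9, 7, 1, 3].
  Check: interpolating c through the α_i gives m(x) = 12 + 12·x (degree < 2) with m(α_i) = c_i for every i, so c is indeed a codeword.


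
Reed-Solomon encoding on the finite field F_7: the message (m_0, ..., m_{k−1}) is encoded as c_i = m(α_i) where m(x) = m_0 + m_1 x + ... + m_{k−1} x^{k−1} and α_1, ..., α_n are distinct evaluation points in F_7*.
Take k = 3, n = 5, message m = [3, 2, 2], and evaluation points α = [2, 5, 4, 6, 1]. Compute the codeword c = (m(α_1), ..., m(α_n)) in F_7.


c = [1, 0, 1, 3, 0]

Message polynomial: m(x) = 3 + 2·x + 2·x^2 (mod 7).
For each evaluation point α_i, compute m(α_i) mod 7:
  α_1 = 2: Horner steps 2 → 6 → 1, so m(2) = 1.
  α_2 = 5: Horner steps 2 → 5 → 0, so m(5) = 0.
  α_3 = 4: Horner steps 2 → 3 → 1, so m(4) = 1.
  α_4 = 6: Horner steps 2 → 0 → 3, so m(6) = 3.
  α_5 = 1: Horner steps 2 → 4 → 0, so m(1) = 0.
Codeword c = [1, 0, 1, 3, 0] ∈ F_7^5.


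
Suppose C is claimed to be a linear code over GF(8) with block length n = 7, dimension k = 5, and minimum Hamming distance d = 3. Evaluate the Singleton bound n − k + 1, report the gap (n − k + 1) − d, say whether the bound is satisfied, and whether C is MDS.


Singleton RHS = n − k + 1 = 3, slack = 0, bound satisfied, MDS.

Singleton bound: d ≤ n − k + 1.
Here n = 7, k = 5, so n − k + 1 = 3.
Given d = 3, check d ≤ 3: YES.
Slack = (n − k + 1) − d = 0.
The code is MDS (slack = 0).
Description: the claimed parameters are [7, 5, 3]_8; such a code would be MDS (meets Singleton bound).


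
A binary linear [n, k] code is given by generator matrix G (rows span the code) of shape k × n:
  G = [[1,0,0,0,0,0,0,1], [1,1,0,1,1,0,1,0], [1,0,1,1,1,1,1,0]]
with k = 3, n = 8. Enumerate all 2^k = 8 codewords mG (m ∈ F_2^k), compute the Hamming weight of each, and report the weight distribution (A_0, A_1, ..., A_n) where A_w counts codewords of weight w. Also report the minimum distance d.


Weight distribution: A_0 = 1, A_2 = 1, A_3 = 1, A_5 = 3, A_6 = 2. Minimum distance d = 2.

Enumerate all 2^3 = 8 messages m ∈ F_2^3.
For each, compute codeword c = mG in F_2^8, then tally its weight.
  m = 000 → c = 00000000, weight = 0.
  m = 100 → c = 10000001, weight = 2.
  m = 010 → c = 11011010, weight = 5.
  m = 110 → c = 01011011, weight = 5.
  m = 001 → c = 10111110, weight = 6.
  m = 101 → c = 00111111, weight = 6.
  m = 011 → c = 01100100, weight = 3.
  m = 111 → c = 11100101, weight = 5.
Tally weights:
  weight 0: 1 codewords.
  weight 2: 1 codewords.
  weight 3: 1 codewords.
  weight 5: 3 codewords.
  weight 6: 2 codewords.
Minimum distance d = smallest w > 0 with A_w > 0 = 2.
Sanity: Σ A_w = 8 = 2^3 = 8 ✓.


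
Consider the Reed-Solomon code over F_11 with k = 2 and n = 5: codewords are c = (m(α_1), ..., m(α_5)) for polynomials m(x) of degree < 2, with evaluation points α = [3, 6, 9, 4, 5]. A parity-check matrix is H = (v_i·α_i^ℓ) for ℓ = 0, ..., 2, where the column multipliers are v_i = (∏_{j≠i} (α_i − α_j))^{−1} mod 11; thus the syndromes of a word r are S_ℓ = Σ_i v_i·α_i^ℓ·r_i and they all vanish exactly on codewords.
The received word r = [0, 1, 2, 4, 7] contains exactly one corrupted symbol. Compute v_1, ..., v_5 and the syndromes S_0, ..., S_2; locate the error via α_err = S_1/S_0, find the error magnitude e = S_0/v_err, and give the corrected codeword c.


S = (4, 9, 1), error at position 5, error magnitude e = 10, c = [0, 1, 2, 4, 8].

Step 1: column multipliers v_i = (∏_{j≠i}(α_i − α_j))^{−1} mod 11.
  i = 1 (α = 3): (3−6)(3−9)(3−4)(3−5) = (−3)·(−6)·(−1)·(−2) = 36 ≡ 3, so v_1 = 3^{−1} = 4 (mod 11).
  i = 2 (α = 6): (6−3)(6−9)(6−4)(6−5) = 3·(−3)·2·1 = −18 ≡ 4, so v_2 = 4^{−1} = 3 (mod 11).
  i = 3 (α = 9): (9−3)(9−6)(9−4)(9−5) = 6·3·5·4 = 360 ≡ 8, so v_3 = 8^{−1} = 7 (mod 11).
  i = 4 (α = 4): (4−3)(4−6)(4−9)(4−5) = 1·(−2)·(−5)·(−1) = −10 ≡ 1, so v_4 = 1^{−1} = 1 (mod 11).
  i = 5 (α = 5): (5−3)(5−6)(5−9)(5−4) = 2·(−1)·(−4)·1 = 8 ≡ 8, so v_5 = 8^{−1} = 7 (mod 11).
  v = [4, 3, 7, 1, 7].
Step 2: syndromes of r = [0, 1, 2, 4, 7] (all sums mod 11).
  S_0 = Σ v_i r_i = 4·0 + 3·1 + 7·2 + 1·4 + 7·7 = 70 ≡ 4.
  S_1 = Σ v_i α_i r_i = 4·3·0 + 3·6·1 + 7·9·2 + 1·4·4 + 7·5·7 = 405 ≡ 9.
  α_i^2 mod 11 = [9, 3, 4, 5, 3].
  S_2 = Σ v_i α_i^2 r_i = 4·9·0 + 3·3·1 + 7·4·2 + 1·5·4 + 7·3·7 = 232 ≡ 1.
  S = (4, 9, 1) ≠ 0, so r is not a codeword (an error is present).
Step 3: locate the error. For a single error e at position i, S_ℓ = v_i·e·α_i^ℓ, so α_err = S_1/S_0.
  S_0^{−1} = 4^{−1} = 3 (mod 11), so α_err = 9·3 = 27 ≡ 5 = α_5. Error position i = 5.
  Consistency check: S_2/S_1 = 1·5 = 5 ≡ 5 = α_err ✓ (single-error assumption holds).
Step 4: error magnitude e = S_0/v_5 = S_0·∏_{j≠5}(α_5 − α_j) = 4·8 = 32 ≡ 10 (mod 11).
Step 5: correct position 5: c_5 = r_5 − e = 7 − 10 ≡ 8 (mod 11). Hence c = [0, 1, 2, 4, 8].
  Check: interpolating c through the α_i gives m(x) = 10 + 4·x (degree < 2) with m(α_i) = c_i for every i, so c is indeed a codeword.


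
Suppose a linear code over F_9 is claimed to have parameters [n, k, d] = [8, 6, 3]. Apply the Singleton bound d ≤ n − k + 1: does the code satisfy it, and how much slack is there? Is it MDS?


Singleton RHS = n − k + 1 = 3, slack = 0, bound satisfied, MDS.

Singleton bound: d ≤ n − k + 1.
Here n = 8, k = 6, so n − k + 1 = 3.
Given d = 3, check d ≤ 3: YES.
Slack = (n − k + 1) − d = 0.
The code is MDS (slack = 0).
Description: the claimed parameters are [8, 6, 3]_9; such a code would be MDS (meets Singleton bound).


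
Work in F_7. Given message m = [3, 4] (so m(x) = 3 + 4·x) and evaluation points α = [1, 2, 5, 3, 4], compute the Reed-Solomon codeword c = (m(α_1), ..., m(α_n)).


c = [0, 4, 2, 1, 5]

Message polynomial: m(x) = 3 + 4·x (mod 7).
For each evaluation point α_i, compute m(α_i) mod 7:
  α_1 = 1: Horner steps 4 → 0, so m(1) = 0.
  α_2 = 2: Horner steps 4 → 4, so m(2) = 4.
  α_3 = 5: Horner steps 4 → 2, so m(5) = 2.
  α_4 = 3: Horner steps 4 → 1, so m(3) = 1.
  α_5 = 4: Horner steps 4 → 5, so m(4) = 5.
Codeword c = [0, 4, 2, 1, 5] ∈ F_7^5.


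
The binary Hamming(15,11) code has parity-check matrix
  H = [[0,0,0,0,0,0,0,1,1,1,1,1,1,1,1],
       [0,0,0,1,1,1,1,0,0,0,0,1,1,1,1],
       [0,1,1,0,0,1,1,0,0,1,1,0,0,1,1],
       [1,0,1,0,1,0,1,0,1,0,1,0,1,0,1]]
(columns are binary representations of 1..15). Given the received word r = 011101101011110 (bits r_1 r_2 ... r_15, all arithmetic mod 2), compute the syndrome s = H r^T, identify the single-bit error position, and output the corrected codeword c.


s = (1, 0, 0, 1)^T, error position = 9, corrected codeword c = 011101100011110

Compute s = H r^T mod 2 one row at a time:
  s_1 = 0 + 1 + 0 + 1 + 1 + 1 + 1 + 0 = 5 ≡ 1 (mod 2).
  s_2 = 1 + 0 + 1 + 1 + 1 + 1 + 1 + 0 = 6 ≡ 0 (mod 2).
  s_3 = 1 + 1 + 1 + 1 + 0 + 1 + 1 + 0 = 6 ≡ 0 (mod 2).
  s_4 = 0 + 1 + 0 + 1 + 1 + 1 + 1 + 0 = 5 ≡ 1 (mod 2).
s = (1, 0, 0, 1)^T — this equals column 9 of H (binary 1001), so error is at position 9.
Correct: flip bit 9 of r = 011101101011110 to get c = 011101100011110.


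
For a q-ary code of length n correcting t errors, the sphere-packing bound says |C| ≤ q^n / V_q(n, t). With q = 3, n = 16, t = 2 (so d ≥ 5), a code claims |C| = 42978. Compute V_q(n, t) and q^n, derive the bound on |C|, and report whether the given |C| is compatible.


V_q(n, t) = 513, q^n = 43046721, Hamming bound = 83911, |C| = 42978 ≤ bound (satisfied).

Step 1: Compute V_q(n, t) = Σ_{j=0}^2 C(n, j) (q−1)^j.
  j = 0: C(16,0)·(2)^0 = 1·1 = 1.
  j = 1: C(16,1)·(2)^1 = 16·2 = 32.
  j = 2: C(16,2)·(2)^2 = 120·4 = 480.
  V_q(n, t) = 1 + 32 + 480 = 513.
Step 2: q^n = 3^16 = 43046721.
Step 3: Hamming bound ⌊q^n / V_q(n,t)⌋ = ⌊43046721/513⌋ = 83911.
Step 4: Compare |C| = 42978 to 83911: satisfied.
The claimed |C| lies below the Hamming bound.


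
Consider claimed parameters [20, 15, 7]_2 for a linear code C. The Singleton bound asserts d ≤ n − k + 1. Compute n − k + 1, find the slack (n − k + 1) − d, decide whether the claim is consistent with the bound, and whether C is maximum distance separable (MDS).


Singleton RHS = n − k + 1 = 6, slack = -1, bound violated (no such code; not MDS).

Singleton bound: d ≤ n − k + 1.
Here n = 20, k = 15, so n − k + 1 = 6.
Given d = 7, check d ≤ 6: NO.
Slack = (n − k + 1) − d = -1.
The slack is negative: d = 7 exceeds n − k + 1 = 6 by 1, so the Singleton bound is violated and no linear [20, 15, 7]_2 code can exist. In particular it is not MDS (MDS requires d = n − k + 1 exactly).
Description: the claimed parameters are [20, 15, 7]_2; such a code would be impossible (violates the Singleton bound).


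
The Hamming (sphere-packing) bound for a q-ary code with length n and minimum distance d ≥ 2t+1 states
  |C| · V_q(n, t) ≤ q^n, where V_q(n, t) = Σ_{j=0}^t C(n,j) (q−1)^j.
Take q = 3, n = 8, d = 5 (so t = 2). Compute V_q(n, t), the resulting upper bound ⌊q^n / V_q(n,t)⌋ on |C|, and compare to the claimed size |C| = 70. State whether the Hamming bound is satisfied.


V_q(n, t) = 129, q^n = 6561, Hamming bound = 50, |C| = 70 > bound (violated).

Step 1: Compute V_q(n, t) = Σ_{j=0}^2 C(n, j) (q−1)^j.
  j = 0: C(8,0)·(2)^0 = 1·1 = 1.
  j = 1: C(8,1)·(2)^1 = 8·2 = 16.
  j = 2: C(8,2)·(2)^2 = 28·4 = 112.
  V_q(n, t) = 1 + 16 + 112 = 129.
Step 2: q^n = 3^8 = 6561.
Step 3: Hamming bound ⌊q^n / V_q(n,t)⌋ = ⌊6561/129⌋ = 50.
Step 4: Compare |C| = 70 to 50: violated.
The claimed |C| lies above the Hamming bound, so no 3-ary code of length 8 with d ≥ 5 can have 70 codewords.


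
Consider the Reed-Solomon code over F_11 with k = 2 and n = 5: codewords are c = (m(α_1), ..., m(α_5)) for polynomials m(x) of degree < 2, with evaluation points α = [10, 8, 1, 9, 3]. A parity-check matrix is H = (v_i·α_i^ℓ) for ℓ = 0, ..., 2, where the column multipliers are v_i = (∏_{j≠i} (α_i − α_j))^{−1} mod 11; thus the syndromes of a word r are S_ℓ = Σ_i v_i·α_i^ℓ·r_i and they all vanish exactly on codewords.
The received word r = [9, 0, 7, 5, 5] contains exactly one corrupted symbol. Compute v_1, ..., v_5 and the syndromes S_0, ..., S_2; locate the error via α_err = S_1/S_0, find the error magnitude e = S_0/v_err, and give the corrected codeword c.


S = (4, 3, 5), error at position 4, error magnitude e = 6, c = [9, 0, 7, 10, 5].

Step 1: column multipliers v_i = (∏_{j≠i}(α_i − α_j))^{−1} mod 11.
  i = 1 (α = 10): (10−8)(10−1)(10−9)(10−3) = 2·9·1·7 = 126 ≡ 5, so v_1 = 5^{−1} = 9 (mod 11).
  i = 2 (α = 8): (8−10)(8−1)(8−9)(8−3) = (−2)·7·(−1)·5 = 70 ≡ 4, so v_2 = 4^{−1} = 3 (mod 11).
  i = 3 (α = 1): (1−10)(1−8)(1−9)(1−3) = (−9)·(−7)·(−8)·(−2) = 1008 ≡ 7, so v_3 = 7^{−1} = 8 (mod 11).
  i = 4 (α = 9): (9−10)(9−8)(9−1)(9−3) = (−1)·1·8·6 = −48 ≡ 7, so v_4 = 7^{−1} = 8 (mod 11).
  i = 5 (α = 3): (3−10)(3−8)(3−1)(3−9) = (−7)·(−5)·2·(−6) = −420 ≡ 9, so v_5 = 9^{−1} = 5 (mod 11).
  v = [9, 3, 8, 8, 5].
Step 2: syndromes of r = [9, 0, 7, 5, 5] (all sums mod 11).
  S_0 = Σ v_i r_i = 9·9 + 3·0 + 8·7 + 8·5 + 5·5 = 202 ≡ 4.
  S_1 = Σ v_i α_i r_i = 9·10·9 + 3·8·0 + 8·1·7 + 8·9·5 + 5·3·5 = 1301 ≡ 3.
  α_i^2 mod 11 = [1, 9, 1, 4, 9].
  S_2 = Σ v_i α_i^2 r_i = 9·1·9 + 3·9·0 + 8·1·7 + 8·4·5 + 5·9·5 = 522 ≡ 5.
  S = (4, 3, 5) ≠ 0, so r is not a codeword (an error is present).
Step 3: locate the error. For a single error e at position i, S_ℓ = v_i·e·α_i^ℓ, so α_err = S_1/S_0.
  S_0^{−1} = 4^{−1} = 3 (mod 11), so α_err = 3·3 = 9 ≡ 9 = α_4. Error position i = 4.
  Consistency check: S_2/S_1 = 5·4 = 20 ≡ 9 = α_err ✓ (single-error assumption holds).
Step 4: error magnitude e = S_0/v_4 = S_0·∏_{j≠4}(α_4 − α_j) = 4·7 = 28 ≡ 6 (mod 11).
Step 5: correct position 4: c_4 = r_4 − e = 5 − 6 ≡ 10 (mod 11). Hence c = [9, 0, 7, 10, 5].
  Check: interpolating c through the α_i gives m(x) = 8 + 10·x (degree < 2) with m(α_i) = c_i for every i, so c is indeed a codeword.


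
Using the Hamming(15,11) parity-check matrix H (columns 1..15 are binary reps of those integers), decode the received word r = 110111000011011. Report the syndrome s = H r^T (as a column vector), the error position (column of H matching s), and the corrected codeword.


s = (0, 0, 1, 0)^T, error position = 2, corrected codeword c = 100111000011011

Compute s = H r^T mod 2 one row at a time:
  s_1 = 0 + 0 + 0 + 1 + 1 + 0 + 1 + 1 = 4 ≡ 0 (mod 2).
  s_2 = 1 + 1 + 1 + 0 + 1 + 0 + 1 + 1 = 6 ≡ 0 (mod 2).
  s_3 = 1 + 0 + 1 + 0 + 0 + 1 + 1 + 1 = 5 ≡ 1 (mod 2).
  s_4 = 1 + 0 + 1 + 0 + 0 + 1 + 0 + 1 = 4 ≡ 0 (mod 2).
s = (0, 0, 1, 0)^T — this equals column 2 of H (binary 0010), so error is at position 2.
Correct: flip bit 2 of r = 110111000011011 to get c = 100111000011011.


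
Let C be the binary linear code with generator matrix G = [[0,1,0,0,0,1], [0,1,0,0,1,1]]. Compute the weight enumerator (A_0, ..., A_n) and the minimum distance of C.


Weight distribution: A_0 = 1, A_1 = 1, A_2 = 1, A_3 = 1. Minimum distance d = 1.

Enumerate all 2^2 = 4 messages m ∈ F_2^2.
For each, compute codeword c = mG in F_2^6, then tally its weight.
  m = 00 → c = 000000, weight = 0.
  m = 10 → c = 010001, weight = 2.
  m = 01 → c = 010011, weight = 3.
  m = 11 → c = 000010, weight = 1.
Tally weights:
  weight 0: 1 codewords.
  weight 1: 1 codewords.
  weight 2: 1 codewords.
  weight 3: 1 codewords.
Minimum distance d = smallest w > 0 with A_w > 0 = 1.
Sanity: Σ A_w = 4 = 2^2 = 4 ✓.


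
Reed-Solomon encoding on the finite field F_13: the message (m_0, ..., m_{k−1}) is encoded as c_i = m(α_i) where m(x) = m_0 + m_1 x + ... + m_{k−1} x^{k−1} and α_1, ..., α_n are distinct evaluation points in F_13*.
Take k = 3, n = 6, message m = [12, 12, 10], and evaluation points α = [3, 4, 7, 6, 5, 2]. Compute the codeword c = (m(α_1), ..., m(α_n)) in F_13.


c = [8, 12, 1, 2, 10, 11]

Message polynomial: m(x) = 12 + 12·x + 10·x^2 (mod 13).
For each evaluation point α_i, compute m(α_i) mod 13:
  α_1 = 3: Horner steps 10 → 3 → 8, so m(3) = 8.
  α_2 = 4: Horner steps 10 → 0 → 12, so m(4) = 12.
  α_3 = 7: Horner steps 10 → 4 → 1, so m(7) = 1.
  α_4 = 6: Horner steps 10 → 7 → 2, so m(6) = 2.
  α_5 = 5: Horner steps 10 → 10 → 10, so m(5) = 10.
  α_6 = 2: Horner steps 10 → 6 → 11, so m(2) = 11.
Codeword c = [8, 12, 1, 2, 10, 11] ∈ F_13^6.


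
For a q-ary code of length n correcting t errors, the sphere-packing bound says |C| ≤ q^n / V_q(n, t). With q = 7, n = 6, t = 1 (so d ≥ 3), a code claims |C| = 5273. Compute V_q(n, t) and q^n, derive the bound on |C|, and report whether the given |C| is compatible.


V_q(n, t) = 37, q^n = 117649, Hamming bound = 3179, |C| = 5273 > bound (violated).

Step 1: Compute V_q(n, t) = Σ_{j=0}^1 C(n, j) (q−1)^j.
  j = 0: C(6,0)·(6)^0 = 1·1 = 1.
  j = 1: C(6,1)·(6)^1 = 6·6 = 36.
  V_q(n, t) = 1 + 36 = 37.
Step 2: q^n = 7^6 = 117649.
Step 3: Hamming bound ⌊q^n / V_q(n,t)⌋ = ⌊117649/37⌋ = 3179.
Step 4: Compare |C| = 5273 to 3179: violated.
The claimed |C| lies above the Hamming bound, so no 7-ary code of length 6 with d ≥ 3 can have 5273 codewords.


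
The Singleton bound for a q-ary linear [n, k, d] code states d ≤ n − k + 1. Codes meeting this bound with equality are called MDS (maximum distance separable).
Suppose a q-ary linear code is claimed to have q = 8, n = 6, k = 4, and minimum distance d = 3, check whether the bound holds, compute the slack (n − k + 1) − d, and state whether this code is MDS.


Singleton RHS = n − k + 1 = 3, slack = 0, bound satisfied, MDS.

Singleton bound: d ≤ n − k + 1.
Here n = 6, k = 4, so n − k + 1 = 3.
Given d = 3, check d ≤ 3: YES.
Slack = (n − k + 1) − d = 0.
The code is MDS (slack = 0).
Description: the claimed parameters are [6, 4, 3]_8; such a code would be MDS (meets Singleton bound).


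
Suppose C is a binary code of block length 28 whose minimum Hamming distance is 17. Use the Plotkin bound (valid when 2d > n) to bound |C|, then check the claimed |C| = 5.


Plotkin bound M ≤ 4; given |C| = 5 > bound (violated).

Check applicability: 2d = 34, n = 28.
2d − n = 6 > 0, so Plotkin applies.
Compute d/(2d−n) = 17/6 ≈ 2.8333.
⌊d/(2d−n)⌋ = 2.
Plotkin bound: M ≤ 2·2 = 4.
Given |C| = 5, check: VIOLATED.
This |C| is above the Plotkin bound, so no binary code with n = 28, d = 17 and 5 codewords exists.


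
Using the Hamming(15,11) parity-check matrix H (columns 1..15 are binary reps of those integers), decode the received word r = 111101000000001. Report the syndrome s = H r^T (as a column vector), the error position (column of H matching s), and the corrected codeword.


s = (1, 1, 0, 1)^T, error position = 13, corrected codeword c = 111101000000101

Compute s = H r^T mod 2 one row at a time:
  s_1 = 0 + 0 + 0 + 0 + 0 + 0 + 0 + 1 = 1 ≡ 1 (mod 2).
  s_2 = 1 + 0 + 1 + 0 + 0 + 0 + 0 + 1 = 3 ≡ 1 (mod 2).
  s_3 = 1 + 1 + 1 + 0 + 0 + 0 + 0 + 1 = 4 ≡ 0 (mod 2).
  s_4 = 1 + 1 + 0 + 0 + 0 + 0 + 0 + 1 = 3 ≡ 1 (mod 2).
s = (1, 1, 0, 1)^T — this equals column 13 of H (binary 1101), so error is at position 13.
Correct: flip bit 13 of r = 111101000000001 to get c = 111101000000101.


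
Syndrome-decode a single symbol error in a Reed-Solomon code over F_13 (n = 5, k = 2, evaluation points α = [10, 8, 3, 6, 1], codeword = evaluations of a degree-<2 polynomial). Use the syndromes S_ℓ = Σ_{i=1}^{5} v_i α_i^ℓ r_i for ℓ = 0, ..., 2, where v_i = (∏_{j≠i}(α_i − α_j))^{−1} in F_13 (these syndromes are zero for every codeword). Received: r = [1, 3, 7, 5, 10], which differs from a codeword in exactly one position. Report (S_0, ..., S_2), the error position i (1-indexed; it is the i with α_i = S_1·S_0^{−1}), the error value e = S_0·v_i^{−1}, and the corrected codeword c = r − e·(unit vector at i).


S = (7, 8, 11), error at position 3, error magnitude e = 12, c = [1, 3, 8, 5, 10].

Step 1: column multipliers v_i = (∏_{j≠i}(α_i − α_j))^{−1} mod 13.
  i = 1 (α = 10): (10−8)(10−3)(10−6)(10−1) = 2·7·4·9 = 504 ≡ 10, so v_1 = 10^{−1} = 4 (mod 13).
  i = 2 (α = 8): (8−10)(8−3)(8−6)(8−1) = (−2)·5·2·7 = −140 ≡ 3, so v_2 = 3^{−1} = 9 (mod 13).
  i = 3 (α = 3): (3−10)(3−8)(3−6)(3−1) = (−7)·(−5)·(−3)·2 = −210 ≡ 11, so v_3 = 11^{−1} = 6 (mod 13).
  i = 4 (α = 6): (6−10)(6−8)(6−3)(6−1) = (−4)·(−2)·3·5 = 120 ≡ 3, so v_4 = 3^{−1} = 9 (mod 13).
  i = 5 (α = 1): (1−10)(1−8)(1−3)(1−6) = (−9)·(−7)·(−2)·(−5) = 630 ≡ 6, so v_5 = 6^{−1} = 11 (mod 13).
  v = [4, 9, 6, 9, 11].
Step 2: syndromes of r = [1, 3, 7, 5, 10] (all sums mod 13).
  S_0 = Σ v_i r_i = 4·1 + 9·3 + 6·7 + 9·5 + 11·10 = 228 ≡ 7.
  S_1 = Σ v_i α_i r_i = 4·10·1 + 9·8·3 + 6·3·7 + 9·6·5 + 11·1·10 = 762 ≡ 8.
  α_i^2 mod 13 = [9, 12, 9, 10, 1].
  S_2 = Σ v_i α_i^2 r_i = 4·9·1 + 9·12·3 + 6·9·7 + 9·10·5 + 11·1·10 = 1298 ≡ 11.
  S = (7, 8, 11) ≠ 0, so r is not a codeword (an error is present).
Step 3: locate the error. For a single error e at position i, S_ℓ = v_i·e·α_i^ℓ, so α_err = S_1/S_0.
  S_0^{−1} = 7^{−1} = 2 (mod 13), so α_err = 8·2 = 16 ≡ 3 = α_3. Error position i = 3.
  Consistency check: S_2/S_1 = 11·5 = 55 ≡ 3 = α_err ✓ (single-error assumption holds).
Step 4: error magnitude e = S_0/v_3 = S_0·∏_{j≠3}(α_3 − α_j) = 7·11 = 77 ≡ 12 (mod 13).
Step 5: correct position 3: c_3 = r_3 − e = 7 − 12 ≡ 8 (mod 13). Hence c = [1, 3, 8, 5, 10].
  Check: interpolating c through the α_i gives m(x) = 11 + 12·x (degree < 2) with m(α_i) = c_i for every i, so c is indeed a codeword.


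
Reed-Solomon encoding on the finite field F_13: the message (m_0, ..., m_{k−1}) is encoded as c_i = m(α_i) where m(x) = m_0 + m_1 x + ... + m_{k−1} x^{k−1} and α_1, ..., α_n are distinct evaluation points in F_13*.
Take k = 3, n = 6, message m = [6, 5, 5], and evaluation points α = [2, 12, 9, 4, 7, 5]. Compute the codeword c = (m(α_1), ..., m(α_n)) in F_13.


c = [10, 6, 1, 2, 0, 0]

Message polynomial: m(x) = 6 + 5·x + 5·x^2 (mod 13).
For each evaluation point α_i, compute m(α_i) mod 13:
  α_1 = 2: Horner steps 5 → 2 → 10, so m(2) = 10.
  α_2 = 12: Horner steps 5 → 0 → 6, so m(12) = 6.
  α_3 = 9: Horner steps 5 → 11 → 1, so m(9) = 1.
  α_4 = 4: Horner steps 5 → 12 → 2, so m(4) = 2.
  α_5 = 7: Horner steps 5 → 1 → 0, so m(7) = 0.
  α_6 = 5: Horner steps 5 → 4 → 0, so m(5) = 0.
Codeword c = [10, 6, 1, 2, 0, 0] ∈ F_13^6.


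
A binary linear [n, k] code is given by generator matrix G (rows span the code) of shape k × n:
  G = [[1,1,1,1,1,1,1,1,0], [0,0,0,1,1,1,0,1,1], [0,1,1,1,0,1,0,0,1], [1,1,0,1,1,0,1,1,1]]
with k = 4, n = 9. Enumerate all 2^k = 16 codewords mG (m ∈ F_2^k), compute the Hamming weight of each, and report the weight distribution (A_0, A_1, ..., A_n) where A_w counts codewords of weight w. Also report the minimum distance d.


Weight distribution: A_0 = 1, A_2 = 1, A_3 = 1, A_4 = 4, A_5 = 6, A_6 = 1, A_7 = 1, A_8 = 1. Minimum distance d = 2.

Enumerate all 2^4 = 16 messages m ∈ F_2^4.
For each, compute codeword c = mG in F_2^9, then tally its weight.
  m = 0000 → c = 000000000, weight = 0.
  m = 1000 → c = 111111110, weight = 8.
  m = 0100 → c = 000111011, weight = 5.
  m = 1100 → c = 111000101, weight = 5.
  m = 0010 → c = 011101001, weight = 5.
  m = 1010 → c = 100010111, weight = 5.
  m = 0110 → c = 011010010, weight = 4.
  m = 1110 → c = 100101100, weight = 4.
  m = 0001 → c = 110110111, weight = 7.
  m = 1001 → c = 001001001, weight = 3.
  m = 0101 → c = 110001100, weight = 4.
  m = 1101 → c = 001110010, weight = 4.
  m = 0011 → c = 101011110, weight = 6.
  m = 1011 → c = 010100000, weight = 2.
  m = 0111 → c = 101100101, weight = 5.
  m = 1111 → c = 010011011, weight = 5.
Tally weights:
  weight 0: 1 codewords.
  weight 2: 1 codewords.
  weight 3: 1 codewords.
  weight 4: 4 codewords.
  weight 5: 6 codewords.
  weight 6: 1 codewords.
  weight 7: 1 codewords.
  weight 8: 1 codewords.
Minimum distance d = smallest w > 0 with A_w > 0 = 2.
Sanity: Σ A_w = 16 = 2^4 = 16 ✓.


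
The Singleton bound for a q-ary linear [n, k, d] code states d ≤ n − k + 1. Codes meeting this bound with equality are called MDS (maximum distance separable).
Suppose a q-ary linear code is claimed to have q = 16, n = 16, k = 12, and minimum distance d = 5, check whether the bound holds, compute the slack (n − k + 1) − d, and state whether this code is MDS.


Singleton RHS = n − k + 1 = 5, slack = 0, bound satisfied, MDS.

Singleton bound: d ≤ n − k + 1.
Here n = 16, k = 12, so n − k + 1 = 5.
Given d = 5, check d ≤ 5: YES.
Slack = (n − k + 1) − d = 0.
The code is MDS (slack = 0).
Description: the claimed parameters are [16, 12, 5]_16; such a code would be MDS (meets Singleton bound).


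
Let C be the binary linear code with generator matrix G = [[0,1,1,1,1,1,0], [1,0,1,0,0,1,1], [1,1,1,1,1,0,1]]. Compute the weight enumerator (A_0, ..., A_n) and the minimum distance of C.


Weight distribution: A_0 = 1, A_1 = 1, A_3 = 1, A_4 = 2, A_5 = 2, A_6 = 1. Minimum distance d = 1.

Enumerate all 2^3 = 8 messages m ∈ F_2^3.
For each, compute codeword c = mG in F_2^7, then tally its weight.
  m = 000 → c = 0000000, weight = 0.
  m = 100 → c = 0111110, weight = 5.
  m = 010 → c = 1010011, weight = 4.
  m = 110 → c = 1101101, weight = 5.
  m = 001 → c = 1111101, weight = 6.
  m = 101 → c = 1000011, weight = 3.
  m = 011 → c = 0101110, weight = 4.
  m = 111 → c = 0010000, weight = 1.
Tally weights:
  weight 0: 1 codewords.
  weight 1: 1 codewords.
  weight 3: 1 codewords.
  weight 4: 2 codewords.
  weight 5: 2 codewords.
  weight 6: 1 codewords.
Minimum distance d = smallest w > 0 with A_w > 0 = 1.
Sanity: Σ A_w = 8 = 2^3 = 8 ✓.


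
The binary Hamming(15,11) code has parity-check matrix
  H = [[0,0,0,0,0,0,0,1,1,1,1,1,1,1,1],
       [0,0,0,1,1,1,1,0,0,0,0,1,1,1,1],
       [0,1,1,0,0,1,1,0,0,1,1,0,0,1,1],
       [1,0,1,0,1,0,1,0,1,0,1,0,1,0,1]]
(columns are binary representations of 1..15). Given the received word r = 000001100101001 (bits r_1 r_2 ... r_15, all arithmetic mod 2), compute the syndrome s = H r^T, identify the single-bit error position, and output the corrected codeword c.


s = (1, 0, 0, 0)^T, error position = 8, corrected codeword c = 000001110101001

Compute s = H r^T mod 2 one row at a time:
  s_1 = 0 + 0 + 1 + 0 + 1 + 0 + 0 + 1 = 3 ≡ 1 (mod 2).
  s_2 = 0 + 0 + 1 + 1 + 1 + 0 + 0 + 1 = 4 ≡ 0 (mod 2).
  s_3 = 0 + 0 + 1 + 1 + 1 + 0 + 0 + 1 = 4 ≡ 0 (mod 2).
  s_4 = 0 + 0 + 0 + 1 + 0 + 0 + 0 + 1 = 2 ≡ 0 (mod 2).
s = (1, 0, 0, 0)^T — this equals column 8 of H (binary 1000), so error is at position 8.
Correct: flip bit 8 of r = 000001100101001 to get c = 000001110101001.


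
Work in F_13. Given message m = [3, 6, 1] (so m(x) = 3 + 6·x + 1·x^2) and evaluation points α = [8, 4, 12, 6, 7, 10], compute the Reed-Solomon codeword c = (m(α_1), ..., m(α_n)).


c = [11, 4, 11, 10, 3, 7]

Message polynomial: m(x) = 3 + 6·x + 1·x^2 (mod 13).
For each evaluation point α_i, compute m(α_i) mod 13:
  α_1 = 8: Horner steps 1 → 1 → 11, so m(8) = 11.
  α_2 = 4: Horner steps 1 → 10 → 4, so m(4) = 4.
  α_3 = 12: Horner steps 1 → 5 → 11, so m(12) = 11.
  α_4 = 6: Horner steps 1 → 12 → 10, so m(6) = 10.
  α_5 = 7: Horner steps 1 → 0 → 3, so m(7) = 3.
  α_6 = 10: Horner steps 1 → 3 → 7, so m(10) = 7.
Codeword c = [11, 4, 11, 10, 3, 7] ∈ F_13^6.
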